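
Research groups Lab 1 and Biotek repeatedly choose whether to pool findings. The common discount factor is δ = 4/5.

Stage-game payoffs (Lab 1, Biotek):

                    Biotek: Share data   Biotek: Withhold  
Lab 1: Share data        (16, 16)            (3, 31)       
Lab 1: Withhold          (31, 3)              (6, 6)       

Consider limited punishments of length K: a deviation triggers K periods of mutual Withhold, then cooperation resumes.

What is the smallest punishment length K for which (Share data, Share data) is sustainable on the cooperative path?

3

Need Σ_{k=1}^{K} δ^k ≥ (31−16)/(16−6) = 1.5000 at δ = 4/5.
At K = 2 the sum is 1.4400 < 1.5000; at K = 3 it is 1.9520 ≥ 1.5000.
So the minimum punishment length is K = 3.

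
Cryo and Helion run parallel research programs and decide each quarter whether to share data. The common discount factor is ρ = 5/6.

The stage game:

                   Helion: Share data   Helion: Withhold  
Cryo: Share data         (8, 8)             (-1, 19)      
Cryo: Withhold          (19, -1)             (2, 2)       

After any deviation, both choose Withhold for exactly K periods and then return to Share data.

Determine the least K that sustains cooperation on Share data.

Need Σ_{k=1}^{K} ρ^k ≥ (19−8)/(8−2) = 1.8333 at ρ = 5/6.
At K = 2 the sum is 1.5278 < 1.8333; at K = 3 it is 2.1065 ≥ 1.8333.
So the minimum punishment length is K = 3.

3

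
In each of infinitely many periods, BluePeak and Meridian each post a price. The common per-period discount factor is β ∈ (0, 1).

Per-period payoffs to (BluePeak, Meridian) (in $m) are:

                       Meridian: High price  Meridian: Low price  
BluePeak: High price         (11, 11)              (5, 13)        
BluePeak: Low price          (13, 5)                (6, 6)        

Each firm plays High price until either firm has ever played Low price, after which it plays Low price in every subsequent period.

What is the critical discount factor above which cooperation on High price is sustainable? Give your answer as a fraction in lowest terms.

Cooperation forever yields 11 each period: 11/(1−β).
Deviating yields 13 once, then 6 forever: 13 + 6β/(1−β).
No profitable deviation requires 11/(1−β) ≥ 13 + 6β/(1−β).
Multiplying by (1−β): 11 ≥ 13(1−β) + 6β = 13 − 7β.
So 7β ≥ 2, i.e. β ≥ 2/7.

2/7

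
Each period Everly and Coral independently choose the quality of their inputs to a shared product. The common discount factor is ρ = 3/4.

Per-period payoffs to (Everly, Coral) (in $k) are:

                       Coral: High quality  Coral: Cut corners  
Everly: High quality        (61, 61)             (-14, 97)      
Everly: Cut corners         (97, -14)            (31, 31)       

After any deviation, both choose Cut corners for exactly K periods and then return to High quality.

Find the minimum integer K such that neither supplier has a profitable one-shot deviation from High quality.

Need Σ_{k=1}^{K} ρ^k ≥ (97−61)/(61−31) = 1.2000 at ρ = 3/4.
At K = 1 the sum is 0.7500 < 1.2000; at K = 2 it is 1.3125 ≥ 1.2000.
So the minimum punishment length is K = 2.

2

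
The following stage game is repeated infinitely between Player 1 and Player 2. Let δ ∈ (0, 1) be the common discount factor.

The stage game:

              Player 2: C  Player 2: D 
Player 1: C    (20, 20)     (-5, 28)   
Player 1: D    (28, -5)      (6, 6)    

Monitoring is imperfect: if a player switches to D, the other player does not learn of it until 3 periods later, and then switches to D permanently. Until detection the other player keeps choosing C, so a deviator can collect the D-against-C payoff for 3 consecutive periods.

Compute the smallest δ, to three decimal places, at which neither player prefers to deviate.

The best deviation is to choose D for all 3 undetected periods, earning 28 each, then 6 forever once detected.
Deviation value: 28(1−δ^3)/(1−δ) + 6δ^3/(1−δ); cooperation value: 20/(1−δ).
IC: 20 ≥ 28(1−δ^3) + 6δ^3 = 28 − 22δ^3.
So δ^3 ≥ 8/22 = 4/11, giving δ ≥ (4/11)^(1/3) ≈ 0.714.

0.714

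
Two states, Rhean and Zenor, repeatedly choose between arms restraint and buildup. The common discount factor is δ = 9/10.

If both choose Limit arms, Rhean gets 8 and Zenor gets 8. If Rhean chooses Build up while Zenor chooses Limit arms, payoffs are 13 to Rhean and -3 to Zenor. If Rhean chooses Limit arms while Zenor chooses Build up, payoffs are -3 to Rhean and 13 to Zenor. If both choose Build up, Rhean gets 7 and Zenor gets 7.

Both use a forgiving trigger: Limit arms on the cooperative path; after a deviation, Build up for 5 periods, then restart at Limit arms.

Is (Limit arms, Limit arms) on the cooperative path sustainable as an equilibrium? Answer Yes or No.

Comparing payoff streams over the 6 periods until play realigns: cooperate → 8(1+δ+…+δ^5); deviate → 13 + 7(δ+…+δ^5).
Cooperation is sustained iff (8−7)(δ+…+δ^5) ≥ 13−8.
δ+…+δ^5 = 9/10·(1−(9/10)^5)/(1−9/10) = 3.6856, and (13−8)/(8−7) = 5.0000.
3.6856 < 5.0000, so cooperation is not sustainable.

No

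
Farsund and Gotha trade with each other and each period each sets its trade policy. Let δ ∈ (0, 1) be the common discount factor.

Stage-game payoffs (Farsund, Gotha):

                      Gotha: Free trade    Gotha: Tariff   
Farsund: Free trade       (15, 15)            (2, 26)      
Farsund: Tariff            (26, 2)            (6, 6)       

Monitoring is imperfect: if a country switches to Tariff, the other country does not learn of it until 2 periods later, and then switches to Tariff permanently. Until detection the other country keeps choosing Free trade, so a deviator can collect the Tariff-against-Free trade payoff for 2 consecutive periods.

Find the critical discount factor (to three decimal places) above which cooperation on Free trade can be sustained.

A deviator earns 26 for 2 periods, then 6 forever; cooperating earns 15 forever. Multiplying the IC by (1−δ):
15 ≥ 26(1−δ^2) + 6δ^2, so 20·δ^2 ≥ 11 and δ^2 ≥ 11/20.
δ ≥ (11/20)^(1/2) ≈ 0.742.

0.742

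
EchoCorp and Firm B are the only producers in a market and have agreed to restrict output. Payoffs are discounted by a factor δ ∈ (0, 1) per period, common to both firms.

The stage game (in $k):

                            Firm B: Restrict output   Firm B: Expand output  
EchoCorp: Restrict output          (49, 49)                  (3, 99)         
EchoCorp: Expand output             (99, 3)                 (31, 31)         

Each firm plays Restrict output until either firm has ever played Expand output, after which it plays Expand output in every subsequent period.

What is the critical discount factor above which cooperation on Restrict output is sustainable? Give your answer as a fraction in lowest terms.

49/(1−δ) ≥ 99 + 31δ/(1−δ)
49 ≥ 99 − 68δ
δ ≥ 50/68 = 25/34.

25/34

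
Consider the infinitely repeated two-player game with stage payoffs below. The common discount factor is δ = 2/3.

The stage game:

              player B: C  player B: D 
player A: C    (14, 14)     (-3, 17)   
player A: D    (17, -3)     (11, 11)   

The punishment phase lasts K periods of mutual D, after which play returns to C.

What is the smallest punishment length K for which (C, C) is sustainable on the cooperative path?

IC: δ(1−δ^K)/(1−δ) ≥ (17−14)/(14−11) = 1.
With δ = 2/3: need 1 − δ^K ≥ 1·(1−2/3)/(2/3), i.e. δ^K ≤ 0.5000.
Since (2/3)^1 = 0.6667 and (2/3)^2 = 0.4444, the smallest such K is 2.

2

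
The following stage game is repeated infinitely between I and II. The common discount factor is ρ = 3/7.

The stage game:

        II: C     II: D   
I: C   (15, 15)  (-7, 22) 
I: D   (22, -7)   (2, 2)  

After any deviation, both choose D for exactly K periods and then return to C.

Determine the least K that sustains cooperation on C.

IC: ρ(1−ρ^K)/(1−ρ) ≥ (22−15)/(15−2) = 7/13.
With ρ = 3/7: need 1 − ρ^K ≥ 7/13·(1−3/7)/(3/7), i.e. ρ^K ≤ 0.2821.
Since (3/7)^1 = 0.4286 and (3/7)^2 = 0.1837, the smallest such K is 2.

2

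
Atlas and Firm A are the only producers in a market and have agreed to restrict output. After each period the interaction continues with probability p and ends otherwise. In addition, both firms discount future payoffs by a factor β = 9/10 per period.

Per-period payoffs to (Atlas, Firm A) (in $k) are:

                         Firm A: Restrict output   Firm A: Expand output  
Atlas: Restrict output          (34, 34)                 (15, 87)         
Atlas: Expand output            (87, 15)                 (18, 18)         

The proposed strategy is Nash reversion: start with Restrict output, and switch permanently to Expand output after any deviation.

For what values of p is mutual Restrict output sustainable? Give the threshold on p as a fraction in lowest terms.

Expected continuation weight on next period's payoff is β·p = 9/10·p, which plays the role of the discount factor.
Cooperation requires 9/10·p ≥ (87−34)/(87−18) = 53/69, hence p ≥ 530/621.

530/621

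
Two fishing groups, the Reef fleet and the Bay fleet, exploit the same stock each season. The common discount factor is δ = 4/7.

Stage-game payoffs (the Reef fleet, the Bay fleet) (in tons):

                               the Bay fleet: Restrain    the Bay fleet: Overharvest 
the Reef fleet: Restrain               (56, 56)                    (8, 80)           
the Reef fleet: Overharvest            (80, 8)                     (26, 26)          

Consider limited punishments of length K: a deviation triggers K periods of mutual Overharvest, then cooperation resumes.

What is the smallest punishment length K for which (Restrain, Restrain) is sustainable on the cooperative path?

2

No profitable deviation requires (56−26)(δ+…+δ^K) ≥ 80−56, i.e. δ+…+δ^K ≥ 4/5 ≈ 0.8000.
With δ = 4/7, the partial sums are K=1: 0.5714, K=2: 0.8980.
K = 2 is the first length at which the sum reaches 0.8000.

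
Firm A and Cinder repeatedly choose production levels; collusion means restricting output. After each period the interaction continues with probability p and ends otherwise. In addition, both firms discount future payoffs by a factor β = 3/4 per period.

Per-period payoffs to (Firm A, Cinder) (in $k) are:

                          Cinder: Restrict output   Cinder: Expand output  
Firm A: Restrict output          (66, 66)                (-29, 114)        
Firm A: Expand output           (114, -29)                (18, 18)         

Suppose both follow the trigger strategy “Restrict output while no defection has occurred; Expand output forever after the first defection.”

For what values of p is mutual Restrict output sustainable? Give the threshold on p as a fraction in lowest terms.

2/3

Expected continuation weight on next period's payoff is β·p = 3/4·p, which plays the role of the discount factor.
Cooperation requires 3/4·p ≥ (114−66)/(114−18) = 1/2, hence p ≥ 2/3.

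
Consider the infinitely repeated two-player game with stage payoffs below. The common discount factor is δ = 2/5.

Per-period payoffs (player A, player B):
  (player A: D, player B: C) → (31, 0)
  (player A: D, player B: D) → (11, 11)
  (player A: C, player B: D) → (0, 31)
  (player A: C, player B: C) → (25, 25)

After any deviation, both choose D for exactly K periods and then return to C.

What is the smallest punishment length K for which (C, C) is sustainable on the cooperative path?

2

IC: δ(1−δ^K)/(1−δ) ≥ (31−25)/(25−11) = 3/7.
With δ = 2/5: need 1 − δ^K ≥ 3/7·(1−2/5)/(2/5), i.e. δ^K ≤ 0.3571.
Since (2/5)^1 = 0.4000 and (2/5)^2 = 0.1600, the smallest such K is 2.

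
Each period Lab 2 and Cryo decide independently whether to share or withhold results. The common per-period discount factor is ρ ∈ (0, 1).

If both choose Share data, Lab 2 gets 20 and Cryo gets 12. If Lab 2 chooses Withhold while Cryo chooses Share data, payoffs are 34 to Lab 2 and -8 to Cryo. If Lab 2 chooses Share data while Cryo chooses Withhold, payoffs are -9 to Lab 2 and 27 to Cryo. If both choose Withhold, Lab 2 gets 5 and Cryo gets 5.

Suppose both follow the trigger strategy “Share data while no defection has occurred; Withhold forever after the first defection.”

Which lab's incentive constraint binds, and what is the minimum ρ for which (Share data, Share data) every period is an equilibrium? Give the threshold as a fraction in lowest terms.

Lab 2: cooperation gives 20 each period; deviation gives 34 once then 5 forever.
  20/(1−ρ) ≥ 34 + 5ρ/(1−ρ) ⇒ ρ ≥ 14/29.
Cryo: cooperation gives 12 each period; deviation gives 27 once then 5 forever.
  ρ ≥ 15/22.
Both must hold, so the binding constraint is Cryo's: ρ ≥ 15/22.

Cryo; ρ ≥ 15/22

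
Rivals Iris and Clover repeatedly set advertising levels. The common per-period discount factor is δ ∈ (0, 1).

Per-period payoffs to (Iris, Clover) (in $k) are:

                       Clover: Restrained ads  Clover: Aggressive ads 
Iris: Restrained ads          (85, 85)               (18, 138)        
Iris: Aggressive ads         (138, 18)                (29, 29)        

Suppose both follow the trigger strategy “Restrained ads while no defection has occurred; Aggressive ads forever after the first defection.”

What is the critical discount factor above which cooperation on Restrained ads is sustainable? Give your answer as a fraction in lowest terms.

53/109

Under grim trigger the critical discount factor is (T−C)/(T−P) with T = 138, C = 85, P = 29.
δ* = (138−85)/(138−29) = 53/109.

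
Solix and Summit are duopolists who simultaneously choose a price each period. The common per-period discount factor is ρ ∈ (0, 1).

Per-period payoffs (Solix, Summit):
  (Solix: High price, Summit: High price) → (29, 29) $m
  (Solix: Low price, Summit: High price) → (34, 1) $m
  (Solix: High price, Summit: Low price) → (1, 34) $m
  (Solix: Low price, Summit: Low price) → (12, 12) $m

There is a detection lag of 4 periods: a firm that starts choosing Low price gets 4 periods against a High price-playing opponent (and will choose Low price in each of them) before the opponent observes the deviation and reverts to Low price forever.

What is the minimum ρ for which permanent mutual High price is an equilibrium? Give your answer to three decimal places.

0.690

Deviating for the 4 undetected periods gains 34−29 = 5 per period over cooperation, then loses 29−12 = 17 per period forever once punishment starts.
Gain: 5(1 + ρ + … + ρ^3); loss: 17·ρ^4/(1−ρ).
No profitable deviation ⇔ 5(1−ρ^4) ≤ 17·ρ^4, i.e. ρ^4 ≥ 5/(5+17) = 5/22.
Hence ρ ≥ (5/22)^(1/4) ≈ 0.690.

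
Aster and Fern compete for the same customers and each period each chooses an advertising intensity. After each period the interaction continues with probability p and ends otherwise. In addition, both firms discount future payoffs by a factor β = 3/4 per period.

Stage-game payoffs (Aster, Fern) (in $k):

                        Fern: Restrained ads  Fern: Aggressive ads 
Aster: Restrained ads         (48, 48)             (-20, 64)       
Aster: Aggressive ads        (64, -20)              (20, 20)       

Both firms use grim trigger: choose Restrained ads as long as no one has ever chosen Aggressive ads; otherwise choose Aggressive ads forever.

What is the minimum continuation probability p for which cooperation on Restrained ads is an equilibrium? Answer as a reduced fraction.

With continuation probability p and discount β, the effective per-period discount factor is βp.
Grim-trigger IC: βp ≥ (64−48)/(64−20) = 4/11.
So p ≥ (4/11)/(3/4) = 16/33.

16/33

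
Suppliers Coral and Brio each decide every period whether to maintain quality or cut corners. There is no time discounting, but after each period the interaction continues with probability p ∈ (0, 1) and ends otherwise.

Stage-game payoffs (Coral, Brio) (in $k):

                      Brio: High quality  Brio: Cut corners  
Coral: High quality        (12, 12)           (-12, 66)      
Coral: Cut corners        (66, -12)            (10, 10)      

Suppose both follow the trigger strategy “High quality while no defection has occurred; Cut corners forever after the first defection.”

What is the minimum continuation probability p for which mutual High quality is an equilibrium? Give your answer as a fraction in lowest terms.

27/28

With no time discounting, the continuation probability p plays the role of the discount factor.
Grim-trigger IC: 12/(1−p) ≥ 66 + 10p/(1−p) ⇒ p ≥ (66−12)/(66−10) = 27/28.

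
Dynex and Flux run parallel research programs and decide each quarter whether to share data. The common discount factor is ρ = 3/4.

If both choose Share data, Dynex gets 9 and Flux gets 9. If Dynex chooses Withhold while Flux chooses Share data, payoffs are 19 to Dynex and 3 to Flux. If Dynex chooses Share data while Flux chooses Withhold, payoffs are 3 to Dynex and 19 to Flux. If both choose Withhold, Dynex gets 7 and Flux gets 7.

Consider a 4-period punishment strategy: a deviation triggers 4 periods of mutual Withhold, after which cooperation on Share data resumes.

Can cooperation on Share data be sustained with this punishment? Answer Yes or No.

No

Comparing payoff streams over the 5 periods until play realigns: cooperate → 9(1+ρ+…+ρ^4); deviate → 19 + 7(ρ+…+ρ^4).
Cooperation is sustained iff (9−7)(ρ+…+ρ^4) ≥ 19−9.
ρ+…+ρ^4 = 3/4·(1−(3/4)^4)/(1−3/4) = 2.0508, and (19−9)/(9−7) = 5.0000.
2.0508 < 5.0000, so cooperation is not sustainable.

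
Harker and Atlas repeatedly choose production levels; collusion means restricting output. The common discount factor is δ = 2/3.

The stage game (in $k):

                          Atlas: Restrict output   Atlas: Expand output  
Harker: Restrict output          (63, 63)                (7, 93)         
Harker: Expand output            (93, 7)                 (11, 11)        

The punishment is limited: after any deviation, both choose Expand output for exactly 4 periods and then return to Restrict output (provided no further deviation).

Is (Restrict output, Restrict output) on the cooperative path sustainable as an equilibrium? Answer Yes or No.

Comparing payoff streams over the 5 periods until play realigns: cooperate → 63(1+δ+…+δ^4); deviate → 93 + 11(δ+…+δ^4).
Cooperation is sustained iff (63−11)(δ+…+δ^4) ≥ 93−63.
δ+…+δ^4 = 2/3·(1−(2/3)^4)/(1−2/3) = 1.6049, and (93−63)/(63−11) = 0.5769.
1.6049 ≥ 0.5769, so cooperation is sustainable.

Yes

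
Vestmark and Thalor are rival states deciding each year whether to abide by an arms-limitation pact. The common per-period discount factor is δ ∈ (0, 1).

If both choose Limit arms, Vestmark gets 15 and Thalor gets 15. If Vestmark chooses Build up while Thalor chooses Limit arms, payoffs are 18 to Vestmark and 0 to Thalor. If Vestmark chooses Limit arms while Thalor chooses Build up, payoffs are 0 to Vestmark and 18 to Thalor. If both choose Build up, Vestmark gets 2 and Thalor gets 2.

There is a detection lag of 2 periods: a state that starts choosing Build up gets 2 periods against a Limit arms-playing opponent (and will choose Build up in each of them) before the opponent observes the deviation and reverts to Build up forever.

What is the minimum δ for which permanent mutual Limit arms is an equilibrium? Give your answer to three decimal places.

The best deviation is to choose Build up for all 2 undetected periods, earning 18 each, then 2 forever once detected.
Deviation value: 18(1−δ^2)/(1−δ) + 2δ^2/(1−δ); cooperation value: 15/(1−δ).
IC: 15 ≥ 18(1−δ^2) + 2δ^2 = 18 − 16δ^2.
So δ^2 ≥ 3/16, giving δ ≥ (3/16)^(1/2) ≈ 0.433.

0.433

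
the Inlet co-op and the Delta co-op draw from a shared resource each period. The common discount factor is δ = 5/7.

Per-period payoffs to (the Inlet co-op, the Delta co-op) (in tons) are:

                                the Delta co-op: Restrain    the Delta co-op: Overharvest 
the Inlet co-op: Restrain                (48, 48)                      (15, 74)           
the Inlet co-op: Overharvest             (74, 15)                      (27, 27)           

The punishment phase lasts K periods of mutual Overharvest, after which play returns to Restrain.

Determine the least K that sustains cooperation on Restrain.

IC: δ(1−δ^K)/(1−δ) ≥ (74−48)/(48−27) = 26/21.
With δ = 5/7: need 1 − δ^K ≥ 26/21·(1−5/7)/(5/7), i.e. δ^K ≤ 0.5048.
Since (5/7)^2 = 0.5102 and (5/7)^3 = 0.3644, the smallest such K is 3.

3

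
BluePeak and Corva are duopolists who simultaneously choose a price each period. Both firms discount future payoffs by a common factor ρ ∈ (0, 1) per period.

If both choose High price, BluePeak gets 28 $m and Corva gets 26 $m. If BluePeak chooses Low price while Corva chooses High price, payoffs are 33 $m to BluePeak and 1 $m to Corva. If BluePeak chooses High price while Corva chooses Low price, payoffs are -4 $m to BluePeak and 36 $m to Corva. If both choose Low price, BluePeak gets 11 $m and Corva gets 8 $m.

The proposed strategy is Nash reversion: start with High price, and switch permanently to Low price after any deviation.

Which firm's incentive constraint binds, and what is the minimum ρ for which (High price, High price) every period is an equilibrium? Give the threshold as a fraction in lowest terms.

BluePeak's threshold: (33−28)/(33−11) = 5/22.
Corva's threshold: (36−26)/(36−8) = 5/14.
5/22 < 5/14, so Corva binds and ρ* = 5/14.

Corva; ρ ≥ 5/14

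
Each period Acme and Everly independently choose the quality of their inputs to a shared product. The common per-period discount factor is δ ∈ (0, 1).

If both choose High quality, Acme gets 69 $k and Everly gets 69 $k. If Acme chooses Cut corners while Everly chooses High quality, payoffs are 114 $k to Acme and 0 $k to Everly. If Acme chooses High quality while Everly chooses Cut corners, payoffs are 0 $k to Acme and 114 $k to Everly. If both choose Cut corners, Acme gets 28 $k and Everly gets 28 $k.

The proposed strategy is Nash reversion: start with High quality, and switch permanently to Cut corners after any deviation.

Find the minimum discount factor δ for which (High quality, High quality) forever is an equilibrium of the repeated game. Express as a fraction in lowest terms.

45/86

Under grim trigger the critical discount factor is (T−C)/(T−P) with T = 114, C = 69, P = 28.
δ* = (114−69)/(114−28) = 45/86.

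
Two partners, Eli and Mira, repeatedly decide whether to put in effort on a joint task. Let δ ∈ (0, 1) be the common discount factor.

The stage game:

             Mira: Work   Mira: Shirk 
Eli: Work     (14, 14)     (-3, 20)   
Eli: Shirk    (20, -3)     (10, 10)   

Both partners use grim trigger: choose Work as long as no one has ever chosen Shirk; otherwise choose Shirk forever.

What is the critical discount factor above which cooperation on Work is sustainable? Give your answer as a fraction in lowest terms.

3/5

Cooperation forever yields 14 each period: 14/(1−δ).
Deviating yields 20 once, then 10 forever: 20 + 10δ/(1−δ).
No profitable deviation requires 14/(1−δ) ≥ 20 + 10δ/(1−δ).
Multiplying by (1−δ): 14 ≥ 20(1−δ) + 10δ = 20 − 10δ.
So 10δ ≥ 6, i.e. δ ≥ 6/10 = 3/5.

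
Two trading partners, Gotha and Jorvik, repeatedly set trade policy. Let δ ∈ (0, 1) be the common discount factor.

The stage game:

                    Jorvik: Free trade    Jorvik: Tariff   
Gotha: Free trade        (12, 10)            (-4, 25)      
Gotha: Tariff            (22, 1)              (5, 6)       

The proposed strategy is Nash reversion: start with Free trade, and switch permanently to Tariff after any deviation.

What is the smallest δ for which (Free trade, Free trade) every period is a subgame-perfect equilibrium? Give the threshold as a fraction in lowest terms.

Gotha's threshold: (22−12)/(22−5) = 10/17.
Jorvik's threshold: (25−10)/(25−6) = 15/19.
10/17 < 15/19, so Jorvik binds and δ* = 15/19.

15/19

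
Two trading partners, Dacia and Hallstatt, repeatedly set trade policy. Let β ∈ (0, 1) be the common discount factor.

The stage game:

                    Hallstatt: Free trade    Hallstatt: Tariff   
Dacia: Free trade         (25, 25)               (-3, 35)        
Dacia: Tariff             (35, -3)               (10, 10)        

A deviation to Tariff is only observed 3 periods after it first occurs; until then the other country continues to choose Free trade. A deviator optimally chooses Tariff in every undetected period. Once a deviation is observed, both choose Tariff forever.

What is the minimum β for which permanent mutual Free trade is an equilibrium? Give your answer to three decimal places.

0.737

The best deviation is to choose Tariff for all 3 undetected periods, earning 35 each, then 10 forever once detected.
Deviation value: 35(1−β^3)/(1−β) + 10β^3/(1−β); cooperation value: 25/(1−β).
IC: 25 ≥ 35(1−β^3) + 10β^3 = 35 − 25β^3.
So β^3 ≥ 10/25 = 2/5, giving β ≥ (2/5)^(1/3) ≈ 0.737.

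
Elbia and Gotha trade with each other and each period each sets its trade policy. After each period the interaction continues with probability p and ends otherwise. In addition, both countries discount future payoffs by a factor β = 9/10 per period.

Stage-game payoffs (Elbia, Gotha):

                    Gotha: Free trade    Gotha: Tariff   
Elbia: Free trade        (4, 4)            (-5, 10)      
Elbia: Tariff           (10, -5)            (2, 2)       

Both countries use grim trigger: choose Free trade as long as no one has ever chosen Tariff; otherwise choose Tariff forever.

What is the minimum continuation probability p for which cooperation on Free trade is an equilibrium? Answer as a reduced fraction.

5/6

With continuation probability p and discount β, the effective per-period discount factor is βp.
Grim-trigger IC: βp ≥ (10−4)/(10−2) = 3/4.
So p ≥ (3/4)/(9/10) = 5/6.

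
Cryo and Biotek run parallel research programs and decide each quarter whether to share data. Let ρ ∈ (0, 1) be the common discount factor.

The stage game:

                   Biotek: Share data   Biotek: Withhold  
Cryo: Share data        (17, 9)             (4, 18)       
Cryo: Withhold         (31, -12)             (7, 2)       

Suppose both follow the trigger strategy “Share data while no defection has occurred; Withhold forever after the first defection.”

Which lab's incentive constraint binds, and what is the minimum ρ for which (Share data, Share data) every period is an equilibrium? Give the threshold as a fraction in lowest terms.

Cryo: cooperation gives 17 each period; deviation gives 31 once then 7 forever.
  17/(1−ρ) ≥ 31 + 7ρ/(1−ρ) ⇒ ρ ≥ 14/24 = 7/12.
Biotek: cooperation gives 9 each period; deviation gives 18 once then 2 forever.
  ρ ≥ 9/16.
Both must hold, so the binding constraint is Cryo's: ρ ≥ 7/12.

Cryo; ρ ≥ 7/12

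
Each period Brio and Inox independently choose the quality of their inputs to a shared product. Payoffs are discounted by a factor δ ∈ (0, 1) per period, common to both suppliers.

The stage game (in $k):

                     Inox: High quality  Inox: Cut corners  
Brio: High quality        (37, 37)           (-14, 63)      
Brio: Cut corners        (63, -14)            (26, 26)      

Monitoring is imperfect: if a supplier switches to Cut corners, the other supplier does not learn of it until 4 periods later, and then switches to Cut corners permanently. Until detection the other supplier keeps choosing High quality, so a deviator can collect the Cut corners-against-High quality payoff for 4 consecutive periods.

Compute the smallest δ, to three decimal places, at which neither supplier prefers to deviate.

0.916

Deviating for the 4 undetected periods gains 63−37 = 26 per period over cooperation, then loses 37−26 = 11 per period forever once punishment starts.
Gain: 26(1 + δ + … + δ^3); loss: 11·δ^4/(1−δ).
No profitable deviation ⇔ 26(1−δ^4) ≤ 11·δ^4, i.e. δ^4 ≥ 26/(26+11) = 26/37.
Hence δ ≥ (26/37)^(1/4) ≈ 0.916.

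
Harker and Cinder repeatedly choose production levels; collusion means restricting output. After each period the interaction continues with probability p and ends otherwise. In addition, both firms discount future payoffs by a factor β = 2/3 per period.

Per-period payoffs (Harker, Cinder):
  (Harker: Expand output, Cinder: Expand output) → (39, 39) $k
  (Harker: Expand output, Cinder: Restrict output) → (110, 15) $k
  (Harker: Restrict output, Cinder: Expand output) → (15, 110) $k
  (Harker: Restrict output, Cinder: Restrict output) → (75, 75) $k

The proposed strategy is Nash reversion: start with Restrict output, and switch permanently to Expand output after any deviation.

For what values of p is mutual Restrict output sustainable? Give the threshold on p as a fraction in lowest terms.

105/142

Expected continuation weight on next period's payoff is β·p = 2/3·p, which plays the role of the discount factor.
Cooperation requires 2/3·p ≥ (110−75)/(110−39) = 35/71, hence p ≥ 105/142.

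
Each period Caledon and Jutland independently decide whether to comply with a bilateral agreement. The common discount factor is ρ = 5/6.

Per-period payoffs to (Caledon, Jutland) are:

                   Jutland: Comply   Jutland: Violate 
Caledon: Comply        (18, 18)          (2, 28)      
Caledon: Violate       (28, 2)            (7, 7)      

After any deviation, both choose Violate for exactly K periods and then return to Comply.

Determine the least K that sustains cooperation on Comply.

2

Need Σ_{k=1}^{K} ρ^k ≥ (28−18)/(18−7) = 0.9091 at ρ = 5/6.
At K = 1 the sum is 0.8333 < 0.9091; at K = 2 it is 1.5278 ≥ 0.9091.
So the minimum punishment length is K = 2.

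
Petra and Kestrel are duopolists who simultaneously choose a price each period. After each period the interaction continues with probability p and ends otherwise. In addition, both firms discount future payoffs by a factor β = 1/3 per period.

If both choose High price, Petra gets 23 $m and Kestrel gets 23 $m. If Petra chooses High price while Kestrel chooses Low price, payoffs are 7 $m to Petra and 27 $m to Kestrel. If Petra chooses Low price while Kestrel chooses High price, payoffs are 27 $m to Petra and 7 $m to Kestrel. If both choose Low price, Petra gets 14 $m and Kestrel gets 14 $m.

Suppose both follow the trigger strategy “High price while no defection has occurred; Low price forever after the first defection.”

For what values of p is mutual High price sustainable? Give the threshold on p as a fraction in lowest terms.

With continuation probability p and discount β, the effective per-period discount factor is βp.
Grim-trigger IC: βp ≥ (27−23)/(27−14) = 4/13.
So p ≥ (4/13)/(1/3) = 12/13.

12/13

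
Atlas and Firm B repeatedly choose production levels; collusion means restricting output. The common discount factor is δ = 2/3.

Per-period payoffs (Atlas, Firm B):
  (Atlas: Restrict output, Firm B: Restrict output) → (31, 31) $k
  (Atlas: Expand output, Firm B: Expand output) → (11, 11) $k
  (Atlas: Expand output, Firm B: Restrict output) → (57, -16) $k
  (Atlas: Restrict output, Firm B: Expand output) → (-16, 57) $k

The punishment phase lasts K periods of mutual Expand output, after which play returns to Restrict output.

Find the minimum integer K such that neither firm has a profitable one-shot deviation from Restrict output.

3

No profitable deviation requires (31−11)(δ+…+δ^K) ≥ 57−31, i.e. δ+…+δ^K ≥ 13/10 ≈ 1.3000.
With δ = 2/3, the partial sums are K=1: 0.6667, K=2: 1.1111, K=3: 1.4074.
K = 3 is the first length at which the sum reaches 1.3000.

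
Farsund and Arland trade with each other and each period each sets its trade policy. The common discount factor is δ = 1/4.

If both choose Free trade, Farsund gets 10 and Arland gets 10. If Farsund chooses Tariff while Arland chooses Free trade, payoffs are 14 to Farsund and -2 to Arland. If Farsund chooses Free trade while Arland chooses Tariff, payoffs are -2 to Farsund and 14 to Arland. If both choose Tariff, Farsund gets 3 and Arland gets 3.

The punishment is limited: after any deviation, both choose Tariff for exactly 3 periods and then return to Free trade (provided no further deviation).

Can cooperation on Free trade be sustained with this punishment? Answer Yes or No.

Comparing payoff streams over the 4 periods until play realigns: cooperate → 10(1+δ+…+δ^3); deviate → 14 + 3(δ+…+δ^3).
Cooperation is sustained iff (10−3)(δ+…+δ^3) ≥ 14−10.
δ+…+δ^3 = 1/4·(1−(1/4)^3)/(1−1/4) = 0.3281, and (14−10)/(10−3) = 0.5714.
0.3281 < 0.5714, so cooperation is not sustainable.

No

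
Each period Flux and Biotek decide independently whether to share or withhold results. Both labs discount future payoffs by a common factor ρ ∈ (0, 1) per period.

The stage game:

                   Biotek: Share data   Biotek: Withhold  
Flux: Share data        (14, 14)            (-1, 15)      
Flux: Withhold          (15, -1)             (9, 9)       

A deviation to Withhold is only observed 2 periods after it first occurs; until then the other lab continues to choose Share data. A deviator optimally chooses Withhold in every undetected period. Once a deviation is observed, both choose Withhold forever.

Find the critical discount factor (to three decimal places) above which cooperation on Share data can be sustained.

Deviating for the 2 undetected periods gains 15−14 = 1 per period over cooperation, then loses 14−9 = 5 per period forever once punishment starts.
Gain: 1(1 + ρ + … + ρ^1); loss: 5·ρ^2/(1−ρ).
No profitable deviation ⇔ 1(1−ρ^2) ≤ 5·ρ^2, i.e. ρ^2 ≥ 1/(1+5) = 1/6.
Hence ρ ≥ (1/6)^(1/2) ≈ 0.408.

0.408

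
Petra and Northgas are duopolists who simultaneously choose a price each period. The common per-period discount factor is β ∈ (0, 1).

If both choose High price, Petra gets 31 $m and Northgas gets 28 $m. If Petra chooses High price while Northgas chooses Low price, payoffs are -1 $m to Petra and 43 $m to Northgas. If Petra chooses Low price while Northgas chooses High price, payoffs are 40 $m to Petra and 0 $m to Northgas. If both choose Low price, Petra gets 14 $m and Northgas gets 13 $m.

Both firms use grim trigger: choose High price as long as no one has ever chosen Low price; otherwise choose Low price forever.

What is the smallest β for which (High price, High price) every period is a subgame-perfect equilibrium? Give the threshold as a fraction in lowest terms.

1/2

Petra's threshold: (40−31)/(40−14) = 9/26.
Northgas's threshold: (43−28)/(43−13) = 1/2.
9/26 < 1/2, so Northgas binds and β* = 1/2.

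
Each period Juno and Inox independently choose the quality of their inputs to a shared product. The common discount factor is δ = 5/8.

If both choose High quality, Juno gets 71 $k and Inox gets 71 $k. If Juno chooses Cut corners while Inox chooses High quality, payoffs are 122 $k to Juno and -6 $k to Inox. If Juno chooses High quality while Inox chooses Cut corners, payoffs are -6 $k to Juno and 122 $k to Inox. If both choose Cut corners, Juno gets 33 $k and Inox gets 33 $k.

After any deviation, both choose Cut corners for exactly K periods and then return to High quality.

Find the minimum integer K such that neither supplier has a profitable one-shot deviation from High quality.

4

Need Σ_{k=1}^{K} δ^k ≥ (122−71)/(71−33) = 1.3421 at δ = 5/8.
At K = 3 the sum is 1.2598 < 1.3421; at K = 4 it is 1.4124 ≥ 1.3421.
So the minimum punishment length is K = 4.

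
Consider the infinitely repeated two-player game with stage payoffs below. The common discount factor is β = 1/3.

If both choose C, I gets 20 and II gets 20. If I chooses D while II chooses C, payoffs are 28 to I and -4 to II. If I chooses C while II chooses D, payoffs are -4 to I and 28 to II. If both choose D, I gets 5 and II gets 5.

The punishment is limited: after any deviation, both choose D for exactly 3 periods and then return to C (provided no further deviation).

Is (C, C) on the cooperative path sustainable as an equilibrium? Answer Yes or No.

No

Comparing payoff streams over the 4 periods until play realigns: cooperate → 20(1+β+…+β^3); deviate → 28 + 5(β+…+β^3).
Cooperation is sustained iff (20−5)(β+…+β^3) ≥ 28−20.
β+…+β^3 = 1/3·(1−(1/3)^3)/(1−1/3) = 0.4815, and (28−20)/(20−5) = 0.5333.
0.4815 < 0.5333, so cooperation is not sustainable.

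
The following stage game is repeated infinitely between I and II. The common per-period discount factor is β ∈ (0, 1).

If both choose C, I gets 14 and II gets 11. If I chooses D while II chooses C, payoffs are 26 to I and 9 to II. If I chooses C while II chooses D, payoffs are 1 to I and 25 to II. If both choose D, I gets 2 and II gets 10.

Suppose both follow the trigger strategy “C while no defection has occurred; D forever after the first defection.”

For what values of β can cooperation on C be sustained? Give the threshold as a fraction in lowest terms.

14/15

For I: deviation gain 26−14 = 12, per-period punishment loss 14−2 = 12. IC gives β ≥ 12/24 = 1/2.
For II: gain 14, loss 1 per period, so β ≥ 14/15.
The tighter constraint is II's, so cooperation needs β ≥ 14/15.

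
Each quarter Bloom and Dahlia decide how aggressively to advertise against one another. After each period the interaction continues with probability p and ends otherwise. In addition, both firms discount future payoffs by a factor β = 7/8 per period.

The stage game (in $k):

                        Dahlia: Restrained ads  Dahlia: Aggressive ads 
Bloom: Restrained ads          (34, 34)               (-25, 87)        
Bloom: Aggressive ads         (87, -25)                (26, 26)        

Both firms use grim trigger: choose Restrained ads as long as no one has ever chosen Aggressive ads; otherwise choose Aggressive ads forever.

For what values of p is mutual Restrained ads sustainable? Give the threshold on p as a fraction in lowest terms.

Expected continuation weight on next period's payoff is β·p = 7/8·p, which plays the role of the discount factor.
Cooperation requires 7/8·p ≥ (87−34)/(87−26) = 53/61, hence p ≥ 424/427.

424/427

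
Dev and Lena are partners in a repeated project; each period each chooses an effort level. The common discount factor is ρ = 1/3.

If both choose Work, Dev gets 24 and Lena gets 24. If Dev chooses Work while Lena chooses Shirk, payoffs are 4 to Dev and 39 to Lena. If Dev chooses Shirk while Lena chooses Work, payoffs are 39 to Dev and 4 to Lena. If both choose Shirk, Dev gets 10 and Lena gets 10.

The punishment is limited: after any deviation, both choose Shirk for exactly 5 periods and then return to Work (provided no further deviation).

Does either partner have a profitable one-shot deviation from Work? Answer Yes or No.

A one-shot deviation gives 39 now, then 10 for 5 periods, then back to 24.
Gain from deviating: (39−24) today; loss: (24−10) in each of the next 5 periods.
No-deviation condition: (24−10)(ρ+…+ρ^5) ≥ 39−24, i.e. ρ+…+ρ^5 ≥ 15/14.
At ρ = 1/3: ρ+…+ρ^5 = 0.4979 < 1.0714.
So cooperation is not sustainable.

Yes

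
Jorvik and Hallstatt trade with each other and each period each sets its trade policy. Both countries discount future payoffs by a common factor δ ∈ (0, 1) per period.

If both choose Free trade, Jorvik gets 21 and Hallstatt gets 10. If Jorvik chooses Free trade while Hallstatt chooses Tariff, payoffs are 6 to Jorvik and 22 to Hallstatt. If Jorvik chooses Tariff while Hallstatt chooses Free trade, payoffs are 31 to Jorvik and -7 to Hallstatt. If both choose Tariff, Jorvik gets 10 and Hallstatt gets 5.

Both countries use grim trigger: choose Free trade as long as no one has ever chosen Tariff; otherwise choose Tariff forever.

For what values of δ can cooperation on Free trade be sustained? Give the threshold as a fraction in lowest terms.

Jorvik's threshold: (31−21)/(31−10) = 10/21.
Hallstatt's threshold: (22−10)/(22−5) = 12/17.
10/21 < 12/17, so Hallstatt binds and δ* = 12/17.

12/17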